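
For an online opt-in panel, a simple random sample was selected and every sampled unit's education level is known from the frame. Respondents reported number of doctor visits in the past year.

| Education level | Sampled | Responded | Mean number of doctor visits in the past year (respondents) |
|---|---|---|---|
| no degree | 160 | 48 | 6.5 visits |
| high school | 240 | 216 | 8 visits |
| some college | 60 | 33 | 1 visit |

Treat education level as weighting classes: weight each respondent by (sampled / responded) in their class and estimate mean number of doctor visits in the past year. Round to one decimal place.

6.6

Class response rates: no degree 48/160 = 30%, high school 216/240 = 90%, some college 33/60 = 55%.
Weighting each respondent by the inverse class response rate inflates each class back to its sampled size, so the class weight is n_sampled:
  no degree: 160 × 6.5 = 1040
  high school: 240 × 8 = 1920
  some college: 60 × 1 = 60
Adjusted estimate = 3020 / 460 = 6.56522 → 6.6.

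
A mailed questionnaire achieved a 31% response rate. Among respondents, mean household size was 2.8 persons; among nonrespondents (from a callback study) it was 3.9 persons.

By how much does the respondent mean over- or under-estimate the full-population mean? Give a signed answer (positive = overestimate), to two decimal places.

-0.76

Nonresponse fraction = 1 − 0.31 = 0.69.
Bias = (nonresponse fraction) × (respondent mean − nonrespondent mean)
     = 0.69 × (2.8 − 3.9) = 0.69 × -1.1 = -0.759.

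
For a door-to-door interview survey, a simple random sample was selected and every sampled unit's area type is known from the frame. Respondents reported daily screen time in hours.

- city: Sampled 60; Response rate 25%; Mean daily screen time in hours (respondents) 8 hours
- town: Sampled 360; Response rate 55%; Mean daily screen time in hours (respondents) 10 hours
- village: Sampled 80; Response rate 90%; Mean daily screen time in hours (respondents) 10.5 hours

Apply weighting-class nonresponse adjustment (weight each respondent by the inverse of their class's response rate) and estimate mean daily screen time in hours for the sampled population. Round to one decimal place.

9.8

With weight = n_sampled/n_responded per class, the weighted class total is n_sampled:
  city: 60 × 8 = 480
  town: 360 × 10 = 3600
  village: 80 × 10.5 = 840
Adjusted estimate = 4920 / 500 = 9.84 → 9.8.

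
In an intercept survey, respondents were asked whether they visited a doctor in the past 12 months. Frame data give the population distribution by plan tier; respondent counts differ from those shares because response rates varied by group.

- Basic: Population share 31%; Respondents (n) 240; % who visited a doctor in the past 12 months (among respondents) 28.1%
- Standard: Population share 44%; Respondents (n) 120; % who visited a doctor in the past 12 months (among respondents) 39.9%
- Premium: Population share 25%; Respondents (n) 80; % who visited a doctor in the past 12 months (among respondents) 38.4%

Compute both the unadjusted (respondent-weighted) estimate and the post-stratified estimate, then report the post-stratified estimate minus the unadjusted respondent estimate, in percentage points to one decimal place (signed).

Unadjusted (pooled respondent) estimate weights by respondent counts:
  (240/440)×28.1 + (120/440)×39.9 + (80/440)×38.4 = 33.1909%
Reweighting by population plan tier shares:
  0.31×28.1 + 0.44×39.9 + 0.25×38.4 = 35.867%
Difference = 35.867 − 33.1909 = 2.6761 pp.

+2.7 percentage points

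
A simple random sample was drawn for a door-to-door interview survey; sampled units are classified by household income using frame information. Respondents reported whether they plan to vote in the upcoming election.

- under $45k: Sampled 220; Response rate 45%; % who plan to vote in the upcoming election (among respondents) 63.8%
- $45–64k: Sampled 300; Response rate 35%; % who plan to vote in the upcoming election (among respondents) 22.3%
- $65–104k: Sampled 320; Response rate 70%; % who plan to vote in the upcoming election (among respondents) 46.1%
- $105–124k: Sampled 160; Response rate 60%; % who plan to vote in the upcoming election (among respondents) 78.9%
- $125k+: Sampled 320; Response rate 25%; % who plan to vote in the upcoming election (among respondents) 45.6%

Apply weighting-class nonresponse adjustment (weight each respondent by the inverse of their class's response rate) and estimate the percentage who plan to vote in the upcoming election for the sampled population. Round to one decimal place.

47.5%

Inverse-response-rate weighting restores each class to its sampled count, so class totals weight by n_sampled:
  under $45k: 220 × 63.8 = 14,036
  $45–64k: 300 × 22.3 = 6690
  $65–104k: 320 × 46.1 = 14,752
  $105–124k: 160 × 78.9 = 12,624
  $125k+: 320 × 45.6 = 14,592
Adjusted estimate = 62,694 / 1,320 = 47.4955 → 47.5%.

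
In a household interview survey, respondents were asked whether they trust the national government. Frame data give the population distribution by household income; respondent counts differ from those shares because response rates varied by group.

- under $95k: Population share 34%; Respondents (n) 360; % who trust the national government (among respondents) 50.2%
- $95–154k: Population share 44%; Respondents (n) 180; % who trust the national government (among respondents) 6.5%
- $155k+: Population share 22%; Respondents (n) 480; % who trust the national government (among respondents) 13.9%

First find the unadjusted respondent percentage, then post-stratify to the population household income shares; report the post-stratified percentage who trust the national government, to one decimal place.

23.0%

Without adjustment, the pooled respondent share is:
  (360/1020)×50.2 + (180/1020)×6.5 + (480/1020)×13.9 = 25.4059%
Reweighting by population household income shares:
  0.34×50.2 + 0.44×6.5 + 0.22×13.9 = 22.986%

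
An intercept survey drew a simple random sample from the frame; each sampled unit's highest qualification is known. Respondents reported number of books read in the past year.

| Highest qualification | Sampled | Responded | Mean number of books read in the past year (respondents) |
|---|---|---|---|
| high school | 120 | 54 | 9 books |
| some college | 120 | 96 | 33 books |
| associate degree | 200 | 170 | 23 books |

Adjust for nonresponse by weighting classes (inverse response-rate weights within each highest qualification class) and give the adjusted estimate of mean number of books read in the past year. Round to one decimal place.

Response rates by class: high school 54/120 = 45%, some college 96/120 = 80%, associate degree 170/200 = 85%.
With weight = n_sampled/n_responded per class, the weighted class total is n_sampled:
  high school: 120 × 9 = 1080
  some college: 120 × 33 = 3960
  associate degree: 200 × 23 = 4600
Adjusted estimate = 9640 / 440 = 21.9091 → 21.9.

21.9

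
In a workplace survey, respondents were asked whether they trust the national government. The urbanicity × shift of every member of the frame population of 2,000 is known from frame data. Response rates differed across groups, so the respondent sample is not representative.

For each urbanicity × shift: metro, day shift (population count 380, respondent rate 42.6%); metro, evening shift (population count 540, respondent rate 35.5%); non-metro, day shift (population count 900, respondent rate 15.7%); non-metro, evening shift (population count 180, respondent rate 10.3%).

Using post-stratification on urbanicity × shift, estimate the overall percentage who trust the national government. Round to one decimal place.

Post-stratification weights by population share, not respondent share:
  metro, day shift: (380/2,000) × 42.6 = 8.094
  metro, evening shift: (540/2,000) × 35.5 = 9.585
  non-metro, day shift: (900/2,000) × 15.7 = 7.065
  non-metro, evening shift: (180/2,000) × 10.3 = 0.927
Post-stratified estimate = 25.671 → 25.7%.

25.7%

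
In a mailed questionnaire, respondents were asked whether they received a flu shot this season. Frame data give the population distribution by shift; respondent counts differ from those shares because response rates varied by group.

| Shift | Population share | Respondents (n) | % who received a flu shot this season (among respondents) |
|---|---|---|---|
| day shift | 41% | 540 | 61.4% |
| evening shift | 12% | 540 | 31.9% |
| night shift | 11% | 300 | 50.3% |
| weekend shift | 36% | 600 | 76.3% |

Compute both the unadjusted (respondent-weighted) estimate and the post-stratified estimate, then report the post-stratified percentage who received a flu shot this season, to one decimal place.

Without adjustment, the pooled respondent share is:
  (540/1980)×61.4 + (540/1980)×31.9 + (300/1980)×50.3 + (600/1980)×76.3 = 56.1879%
Post-stratifying to population shares instead:
  0.41×61.4 + 0.12×31.9 + 0.11×50.3 + 0.36×76.3 = 62.003%

62.0%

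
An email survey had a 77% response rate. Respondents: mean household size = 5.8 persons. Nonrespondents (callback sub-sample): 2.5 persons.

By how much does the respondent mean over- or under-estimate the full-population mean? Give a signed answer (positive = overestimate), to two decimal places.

Nonresponse fraction = 1 − 0.77 = 0.23.
Bias = (nonresponse fraction) × (respondent mean − nonrespondent mean)
     = 0.23 × (5.8 − 2.5) = 0.23 × 3.3 = 0.759.

+0.76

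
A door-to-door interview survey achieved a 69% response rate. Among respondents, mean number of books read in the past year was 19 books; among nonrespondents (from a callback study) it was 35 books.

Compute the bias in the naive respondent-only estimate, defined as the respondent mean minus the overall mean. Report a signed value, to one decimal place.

Nonresponse fraction = 1 − 0.69 = 0.31.
Bias = (nonresponse fraction) × (respondent mean − nonrespondent mean)
     = 0.31 × (19 − 35) = 0.31 × -16 = -4.96.

-5.0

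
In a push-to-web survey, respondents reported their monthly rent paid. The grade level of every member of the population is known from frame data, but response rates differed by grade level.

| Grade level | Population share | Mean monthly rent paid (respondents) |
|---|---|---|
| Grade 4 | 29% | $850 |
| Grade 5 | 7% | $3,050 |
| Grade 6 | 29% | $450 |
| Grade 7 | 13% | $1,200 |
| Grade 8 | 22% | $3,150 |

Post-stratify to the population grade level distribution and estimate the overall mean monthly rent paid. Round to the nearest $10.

$1,440

Each cell contributes population-share × respondent value:
  Grade 4: 0.29 × 850 = 246.5
  Grade 5: 0.07 × 3050 = 213.5
  Grade 6: 0.29 × 450 = 130.5
  Grade 7: 0.13 × 1200 = 156
  Grade 8: 0.22 × 3150 = 693
Post-stratified estimate = 1439.5 → $1,440.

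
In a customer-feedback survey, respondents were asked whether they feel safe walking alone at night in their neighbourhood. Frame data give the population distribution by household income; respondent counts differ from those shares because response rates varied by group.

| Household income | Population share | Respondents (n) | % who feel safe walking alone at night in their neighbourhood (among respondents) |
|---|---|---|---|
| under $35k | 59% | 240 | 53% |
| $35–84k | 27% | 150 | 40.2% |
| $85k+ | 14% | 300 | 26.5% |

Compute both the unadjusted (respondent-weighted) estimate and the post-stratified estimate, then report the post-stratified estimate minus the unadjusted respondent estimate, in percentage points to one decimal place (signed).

+7.1 percentage points

Unadjusted (pooled respondent) estimate weights by respondent counts:
  (240/690)×53 + (150/690)×40.2 + (300/690)×26.5 = 38.6957%
Post-stratified estimate weights by population shares:
  0.59×53 + 0.27×40.2 + 0.14×26.5 = 45.834%
Difference = 45.834 − 38.6957 = 7.1383 pp.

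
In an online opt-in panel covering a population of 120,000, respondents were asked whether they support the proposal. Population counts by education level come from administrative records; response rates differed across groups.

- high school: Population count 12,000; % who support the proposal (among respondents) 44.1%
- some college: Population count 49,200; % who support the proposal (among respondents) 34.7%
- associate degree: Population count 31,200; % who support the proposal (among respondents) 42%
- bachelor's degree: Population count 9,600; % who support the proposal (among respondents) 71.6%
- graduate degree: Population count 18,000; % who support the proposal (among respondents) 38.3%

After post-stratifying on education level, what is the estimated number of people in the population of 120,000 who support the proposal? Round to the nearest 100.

49,200

Each cell contributes its population count × the respondent rate:
  high school: 12,000 × 44.1% = 5292
  some college: 49,200 × 34.7% = 17072.4
  associate degree: 31,200 × 42% = 13,104
  bachelor's degree: 9,600 × 71.6% = 6873.6
  graduate degree: 18,000 × 38.3% = 6894
Estimated total = 49,236 → 49,200.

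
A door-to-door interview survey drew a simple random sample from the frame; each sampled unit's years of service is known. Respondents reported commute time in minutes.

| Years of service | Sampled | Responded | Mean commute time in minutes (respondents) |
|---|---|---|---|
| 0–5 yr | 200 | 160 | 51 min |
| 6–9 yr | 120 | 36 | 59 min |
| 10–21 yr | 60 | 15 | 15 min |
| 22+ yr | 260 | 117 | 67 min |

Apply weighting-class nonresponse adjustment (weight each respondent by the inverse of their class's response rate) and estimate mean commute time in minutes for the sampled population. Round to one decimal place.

Response rates by class: 0–5 yr 160/200 = 80%, 6–9 yr 36/120 = 30%, 10–21 yr 15/60 = 25%, 22+ yr 117/260 = 45%.
Inverse-response-rate weighting restores each class to its sampled count, so class totals weight by n_sampled:
  0–5 yr: 200 × 51 = 10,200
  6–9 yr: 120 × 59 = 7080
  10–21 yr: 60 × 15 = 900
  22+ yr: 260 × 67 = 17,420
Adjusted estimate = 35,600 / 640 = 55.625 → 55.6.

55.6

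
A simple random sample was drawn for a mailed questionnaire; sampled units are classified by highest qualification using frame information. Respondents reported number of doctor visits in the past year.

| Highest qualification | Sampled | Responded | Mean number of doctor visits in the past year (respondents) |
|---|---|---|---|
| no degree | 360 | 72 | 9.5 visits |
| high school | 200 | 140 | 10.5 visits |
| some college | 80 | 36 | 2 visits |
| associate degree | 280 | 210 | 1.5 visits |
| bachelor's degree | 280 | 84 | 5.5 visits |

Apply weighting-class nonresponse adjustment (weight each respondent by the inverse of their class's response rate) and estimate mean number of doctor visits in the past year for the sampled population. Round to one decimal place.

Response rates by class: no degree 72/360 = 20%, high school 140/200 = 70%, some college 36/80 = 45%, associate degree 210/280 = 75%, bachelor's degree 84/280 = 30%.
Inverse-response-rate weighting restores each class to its sampled count, so class totals weight by n_sampled:
  no degree: 360 × 9.5 = 3420
  high school: 200 × 10.5 = 2100
  some college: 80 × 2 = 160
  associate degree: 280 × 1.5 = 420
  bachelor's degree: 280 × 5.5 = 1540
Adjusted estimate = 7640 / 1,200 = 6.36667 → 6.4.

6.4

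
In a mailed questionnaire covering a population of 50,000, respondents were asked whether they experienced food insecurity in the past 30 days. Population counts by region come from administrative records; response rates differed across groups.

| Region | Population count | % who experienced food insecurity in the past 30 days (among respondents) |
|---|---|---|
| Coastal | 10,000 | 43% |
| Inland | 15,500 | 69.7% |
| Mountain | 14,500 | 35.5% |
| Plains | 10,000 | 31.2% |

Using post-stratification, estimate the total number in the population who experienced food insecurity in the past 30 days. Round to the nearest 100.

Each cell contributes its population count × the respondent rate:
  Coastal: 10,000 × 43% = 4300
  Inland: 15,500 × 69.7% = 10803.5
  Mountain: 14,500 × 35.5% = 5147.5
  Plains: 10,000 × 31.2% = 3120
Estimated total = 23,371 → 23,400.

23,400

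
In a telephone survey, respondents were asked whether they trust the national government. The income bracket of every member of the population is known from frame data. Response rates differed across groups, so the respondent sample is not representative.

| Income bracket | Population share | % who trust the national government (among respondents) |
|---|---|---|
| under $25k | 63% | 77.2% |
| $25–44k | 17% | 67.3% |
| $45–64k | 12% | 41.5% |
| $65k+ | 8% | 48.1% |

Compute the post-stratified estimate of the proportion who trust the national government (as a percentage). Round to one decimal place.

Reweight to the known income bracket distribution:
  under $25k: 0.63 × 77.2 = 48.636
  $25–44k: 0.17 × 67.3 = 11.441
  $45–64k: 0.12 × 41.5 = 4.98
  $65k+: 0.08 × 48.1 = 3.848
Post-stratified estimate = 68.905 → 68.9%.

68.9%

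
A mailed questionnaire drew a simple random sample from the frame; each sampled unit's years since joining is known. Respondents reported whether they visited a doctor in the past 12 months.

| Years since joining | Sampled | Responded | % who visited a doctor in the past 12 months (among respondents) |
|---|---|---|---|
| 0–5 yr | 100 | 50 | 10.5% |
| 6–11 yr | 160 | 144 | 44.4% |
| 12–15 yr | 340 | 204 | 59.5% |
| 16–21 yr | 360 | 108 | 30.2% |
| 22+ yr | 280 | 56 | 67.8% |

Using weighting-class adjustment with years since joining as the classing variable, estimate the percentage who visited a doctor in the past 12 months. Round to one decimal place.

47.0%

Response rates by class: 0–5 yr 50/100 = 50%, 6–11 yr 144/160 = 90%, 12–15 yr 204/340 = 60%, 16–21 yr 108/360 = 30%, 22+ yr 56/280 = 20%.
Inverse-response-rate weighting restores each class to its sampled count, so class totals weight by n_sampled:
  0–5 yr: 100 × 10.5 = 1050
  6–11 yr: 160 × 44.4 = 7104
  12–15 yr: 340 × 59.5 = 20,230
  16–21 yr: 360 × 30.2 = 10,872
  22+ yr: 280 × 67.8 = 18,984
Adjusted estimate = 58,240 / 1,240 = 46.9677 → 47.0%.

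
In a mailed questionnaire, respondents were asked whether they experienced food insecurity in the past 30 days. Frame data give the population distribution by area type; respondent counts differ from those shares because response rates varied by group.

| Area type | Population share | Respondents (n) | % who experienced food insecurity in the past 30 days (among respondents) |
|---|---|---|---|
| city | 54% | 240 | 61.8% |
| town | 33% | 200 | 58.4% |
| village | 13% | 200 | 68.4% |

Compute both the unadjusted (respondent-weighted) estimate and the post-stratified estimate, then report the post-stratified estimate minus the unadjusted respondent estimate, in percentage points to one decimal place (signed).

Naive respondent-only estimate (weights = respondent counts):
  (240/640)×61.8 + (200/640)×58.4 + (200/640)×68.4 = 62.8%
Post-stratifying to population shares instead:
  0.54×61.8 + 0.33×58.4 + 0.13×68.4 = 61.536%
Difference = 61.536 − 62.8 = -1.264 pp.

-1.3 percentage points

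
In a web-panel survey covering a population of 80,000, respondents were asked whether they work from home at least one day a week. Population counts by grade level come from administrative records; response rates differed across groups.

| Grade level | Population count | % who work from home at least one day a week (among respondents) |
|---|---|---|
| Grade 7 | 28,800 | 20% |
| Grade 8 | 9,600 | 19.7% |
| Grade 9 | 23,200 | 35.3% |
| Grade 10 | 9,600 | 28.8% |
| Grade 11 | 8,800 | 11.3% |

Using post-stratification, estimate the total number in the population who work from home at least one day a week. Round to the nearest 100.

Estimated count per cell = population count × respondent percentage:
  Grade 7: 28,800 × 20% = 5760
  Grade 8: 9,600 × 19.7% = 1891.2
  Grade 9: 23,200 × 35.3% = 8189.6
  Grade 10: 9,600 × 28.8% = 2764.8
  Grade 11: 8,800 × 11.3% = 994.4
Estimated total = 19,600 → 19,600.

19,600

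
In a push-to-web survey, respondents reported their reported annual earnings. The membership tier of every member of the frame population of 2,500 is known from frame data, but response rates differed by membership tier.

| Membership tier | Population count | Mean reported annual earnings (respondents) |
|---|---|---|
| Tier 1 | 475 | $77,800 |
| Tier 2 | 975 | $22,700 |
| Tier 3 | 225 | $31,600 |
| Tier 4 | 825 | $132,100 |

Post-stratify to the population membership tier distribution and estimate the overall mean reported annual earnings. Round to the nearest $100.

$70,100

Weight each group's respondent value by its population share:
  Tier 1: (475/2,500) × 77,800 = 14,782
  Tier 2: (975/2,500) × 22,700 = 8853
  Tier 3: (225/2,500) × 31,600 = 2844
  Tier 4: (825/2,500) × 132,100 = 43,593
Post-stratified estimate = 70,072 → $70,100.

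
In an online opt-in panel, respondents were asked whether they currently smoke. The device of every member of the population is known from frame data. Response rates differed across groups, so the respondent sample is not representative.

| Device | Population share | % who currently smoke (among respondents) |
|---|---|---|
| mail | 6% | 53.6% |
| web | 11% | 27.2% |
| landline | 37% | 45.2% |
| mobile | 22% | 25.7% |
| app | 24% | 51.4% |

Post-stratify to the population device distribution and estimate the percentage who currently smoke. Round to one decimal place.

40.9%

Post-stratification weights by population share, not respondent share:
  mail: 0.06 × 53.6 = 3.216
  web: 0.11 × 27.2 = 2.992
  landline: 0.37 × 45.2 = 16.724
  mobile: 0.22 × 25.7 = 5.654
  app: 0.24 × 51.4 = 12.336
Post-stratified estimate = 40.922 → 40.9%.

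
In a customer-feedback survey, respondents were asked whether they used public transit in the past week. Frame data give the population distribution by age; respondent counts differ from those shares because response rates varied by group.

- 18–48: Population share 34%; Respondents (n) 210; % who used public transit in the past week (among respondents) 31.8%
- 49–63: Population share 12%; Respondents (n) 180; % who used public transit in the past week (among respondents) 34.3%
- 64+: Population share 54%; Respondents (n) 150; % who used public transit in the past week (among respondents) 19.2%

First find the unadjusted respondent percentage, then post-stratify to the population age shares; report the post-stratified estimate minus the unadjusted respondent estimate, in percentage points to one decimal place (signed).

-3.8 percentage points

Without adjustment, the pooled respondent share is:
  (210/540)×31.8 + (180/540)×34.3 + (150/540)×19.2 = 29.1333%
Post-stratified estimate weights by population shares:
  0.34×31.8 + 0.12×34.3 + 0.54×19.2 = 25.296%
Difference = 25.296 − 29.1333 = -3.8373 pp.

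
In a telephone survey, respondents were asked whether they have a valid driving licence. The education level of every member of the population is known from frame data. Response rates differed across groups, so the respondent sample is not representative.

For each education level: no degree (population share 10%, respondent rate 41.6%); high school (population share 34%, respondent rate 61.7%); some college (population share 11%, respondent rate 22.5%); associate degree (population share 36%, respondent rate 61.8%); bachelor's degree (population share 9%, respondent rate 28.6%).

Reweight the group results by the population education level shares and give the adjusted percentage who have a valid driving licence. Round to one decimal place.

52.4%

Post-stratification weights by population share, not respondent share:
  no degree: 0.1 × 41.6 = 4.16
  high school: 0.34 × 61.7 = 20.978
  some college: 0.11 × 22.5 = 2.475
  associate degree: 0.36 × 61.8 = 22.248
  bachelor's degree: 0.09 × 28.6 = 2.574
Post-stratified estimate = 52.435 → 52.4%.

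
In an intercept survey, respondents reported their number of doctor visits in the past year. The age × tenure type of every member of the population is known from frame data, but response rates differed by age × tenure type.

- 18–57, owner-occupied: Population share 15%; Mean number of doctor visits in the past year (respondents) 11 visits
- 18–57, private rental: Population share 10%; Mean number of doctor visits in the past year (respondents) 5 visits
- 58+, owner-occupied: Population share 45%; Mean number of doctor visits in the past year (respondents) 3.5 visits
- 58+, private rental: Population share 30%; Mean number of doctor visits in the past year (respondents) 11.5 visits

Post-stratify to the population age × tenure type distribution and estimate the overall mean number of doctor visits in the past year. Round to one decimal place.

7.2

Each cell contributes population-share × respondent value:
  18–57, owner-occupied: 0.15 × 11 = 1.65
  18–57, private rental: 0.1 × 5 = 0.5
  58+, owner-occupied: 0.45 × 3.5 = 1.575
  58+, private rental: 0.3 × 11.5 = 3.45
Post-stratified estimate = 7.175 → 7.2.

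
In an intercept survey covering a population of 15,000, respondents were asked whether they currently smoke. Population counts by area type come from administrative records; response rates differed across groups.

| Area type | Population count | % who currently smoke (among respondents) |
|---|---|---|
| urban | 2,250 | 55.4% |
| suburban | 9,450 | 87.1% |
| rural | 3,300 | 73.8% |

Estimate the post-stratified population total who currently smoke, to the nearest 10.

11,910

Apply each group's respondent rate to its population count:
  urban: 2,250 × 55.4% = 1246.5
  suburban: 9,450 × 87.1% = 8230.95
  rural: 3,300 × 73.8% = 2435.4
Estimated total = 11912.9 → 11,910.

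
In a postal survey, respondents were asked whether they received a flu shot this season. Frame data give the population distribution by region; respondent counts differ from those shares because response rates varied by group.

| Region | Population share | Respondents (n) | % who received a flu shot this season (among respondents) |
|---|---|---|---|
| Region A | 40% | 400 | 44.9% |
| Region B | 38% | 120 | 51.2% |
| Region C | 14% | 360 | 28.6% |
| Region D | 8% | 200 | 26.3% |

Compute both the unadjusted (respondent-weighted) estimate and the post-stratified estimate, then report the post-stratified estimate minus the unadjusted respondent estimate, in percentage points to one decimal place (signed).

+6.8 percentage points

Naive respondent-only estimate (weights = respondent counts):
  (400/1080)×44.9 + (120/1080)×51.2 + (360/1080)×28.6 + (200/1080)×26.3 = 36.7222%
Post-stratifying to population shares instead:
  0.4×44.9 + 0.38×51.2 + 0.14×28.6 + 0.08×26.3 = 43.524%
Difference = 43.524 − 36.7222 = 6.8018 pp.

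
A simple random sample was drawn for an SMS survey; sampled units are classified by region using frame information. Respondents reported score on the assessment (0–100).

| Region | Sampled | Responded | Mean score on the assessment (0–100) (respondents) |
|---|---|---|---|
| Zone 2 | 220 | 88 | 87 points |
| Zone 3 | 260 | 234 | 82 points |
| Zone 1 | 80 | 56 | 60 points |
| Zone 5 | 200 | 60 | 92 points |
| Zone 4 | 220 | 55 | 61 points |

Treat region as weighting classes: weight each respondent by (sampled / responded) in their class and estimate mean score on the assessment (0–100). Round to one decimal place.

78.7

Response rates by class: Zone 2 88/220 = 40%, Zone 3 234/260 = 90%, Zone 1 56/80 = 70%, Zone 5 60/200 = 30%, Zone 4 55/220 = 25%.
Weighting each respondent by the inverse class response rate inflates each class back to its sampled size, so the class weight is n_sampled:
  Zone 2: 220 × 87 = 19,140
  Zone 3: 260 × 82 = 21,320
  Zone 1: 80 × 60 = 4800
  Zone 5: 200 × 92 = 18,400
  Zone 4: 220 × 61 = 13,420
Adjusted estimate = 77,080 / 980 = 78.6531 → 78.7.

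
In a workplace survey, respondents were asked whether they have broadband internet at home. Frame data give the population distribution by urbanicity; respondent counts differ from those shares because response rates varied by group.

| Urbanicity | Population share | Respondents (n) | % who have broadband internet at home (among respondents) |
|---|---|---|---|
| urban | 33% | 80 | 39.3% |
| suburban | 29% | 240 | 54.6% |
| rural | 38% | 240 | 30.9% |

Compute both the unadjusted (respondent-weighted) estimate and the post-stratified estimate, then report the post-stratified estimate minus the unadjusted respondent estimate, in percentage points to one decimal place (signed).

Naive respondent-only estimate (weights = respondent counts):
  (80/560)×39.3 + (240/560)×54.6 + (240/560)×30.9 = 42.2571%
Post-stratified estimate weights by population shares:
  0.33×39.3 + 0.29×54.6 + 0.38×30.9 = 40.545%
Difference = 40.545 − 42.2571 = -1.7121 pp.

-1.7 percentage points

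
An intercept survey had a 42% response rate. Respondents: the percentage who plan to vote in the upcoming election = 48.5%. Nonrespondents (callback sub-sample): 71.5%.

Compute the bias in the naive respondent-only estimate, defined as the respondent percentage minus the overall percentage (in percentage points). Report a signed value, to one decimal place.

Nonresponse fraction = 1 − 0.42 = 0.58.
Bias = (nonresponse fraction) × (respondent percentage − nonrespondent percentage)
     = 0.58 × (48.5 − 71.5) = 0.58 × -23 = -13.34.

-13.3 percentage points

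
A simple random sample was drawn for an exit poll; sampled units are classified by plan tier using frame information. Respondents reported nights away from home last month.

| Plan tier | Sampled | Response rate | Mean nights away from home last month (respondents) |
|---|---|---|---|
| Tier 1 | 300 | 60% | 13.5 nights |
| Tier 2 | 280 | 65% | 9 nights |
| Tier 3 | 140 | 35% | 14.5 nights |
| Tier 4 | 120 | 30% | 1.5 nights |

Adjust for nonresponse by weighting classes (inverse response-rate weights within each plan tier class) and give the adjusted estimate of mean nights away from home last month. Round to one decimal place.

10.5

With weight = n_sampled/n_responded per class, the weighted class total is n_sampled:
  Tier 1: 300 × 13.5 = 4050
  Tier 2: 280 × 9 = 2520
  Tier 3: 140 × 14.5 = 2030
  Tier 4: 120 × 1.5 = 180
Adjusted estimate = 8780 / 840 = 10.4524 → 10.5.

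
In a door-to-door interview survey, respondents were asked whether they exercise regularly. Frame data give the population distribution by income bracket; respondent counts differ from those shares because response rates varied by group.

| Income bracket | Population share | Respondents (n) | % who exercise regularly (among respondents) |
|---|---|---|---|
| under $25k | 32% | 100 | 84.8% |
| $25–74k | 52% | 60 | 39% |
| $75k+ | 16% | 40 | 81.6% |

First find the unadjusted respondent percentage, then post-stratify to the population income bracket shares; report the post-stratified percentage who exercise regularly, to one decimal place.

Without adjustment, the pooled respondent share is:
  (100/200)×84.8 + (60/200)×39 + (40/200)×81.6 = 70.42%
Reweighting by population income bracket shares:
  0.32×84.8 + 0.52×39 + 0.16×81.6 = 60.472%

60.5%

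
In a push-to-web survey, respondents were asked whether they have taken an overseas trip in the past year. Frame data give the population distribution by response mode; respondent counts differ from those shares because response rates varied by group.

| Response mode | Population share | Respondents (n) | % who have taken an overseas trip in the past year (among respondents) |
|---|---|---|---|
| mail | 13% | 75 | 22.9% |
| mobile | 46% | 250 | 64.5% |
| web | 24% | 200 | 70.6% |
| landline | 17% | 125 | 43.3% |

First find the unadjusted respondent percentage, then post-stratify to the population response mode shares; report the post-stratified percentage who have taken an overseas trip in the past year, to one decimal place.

Unadjusted (pooled respondent) estimate weights by respondent counts:
  (75/650)×22.9 + (250/650)×64.5 + (200/650)×70.6 + (125/650)×43.3 = 57.5%
Post-stratifying to population shares instead:
  0.13×22.9 + 0.46×64.5 + 0.24×70.6 + 0.17×43.3 = 56.952%

57.0%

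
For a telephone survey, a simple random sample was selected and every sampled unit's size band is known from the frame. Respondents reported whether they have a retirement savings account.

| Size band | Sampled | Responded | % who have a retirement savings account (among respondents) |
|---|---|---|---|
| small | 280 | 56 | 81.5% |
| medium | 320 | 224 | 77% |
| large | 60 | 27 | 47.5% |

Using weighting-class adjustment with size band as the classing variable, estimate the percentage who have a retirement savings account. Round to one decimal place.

Response rates by class: small 56/280 = 20%, medium 224/320 = 70%, large 27/60 = 45%.
Weighting each respondent by the inverse class response rate inflates each class back to its sampled size, so the class weight is n_sampled:
  small: 280 × 81.5 = 22,820
  medium: 320 × 77 = 24,640
  large: 60 × 47.5 = 2850
Adjusted estimate = 50,310 / 660 = 76.2273 → 76.2%.

76.2%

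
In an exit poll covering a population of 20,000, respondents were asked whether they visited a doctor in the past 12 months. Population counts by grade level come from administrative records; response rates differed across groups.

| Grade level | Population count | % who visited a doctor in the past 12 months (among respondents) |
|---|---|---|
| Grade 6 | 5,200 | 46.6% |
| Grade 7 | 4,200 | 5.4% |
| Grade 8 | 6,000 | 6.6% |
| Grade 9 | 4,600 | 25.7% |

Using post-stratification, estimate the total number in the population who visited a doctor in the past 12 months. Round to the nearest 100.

Estimated count per cell = population count × respondent percentage:
  Grade 6: 5,200 × 46.6% = 2423.2
  Grade 7: 4,200 × 5.4% = 226.8
  Grade 8: 6,000 × 6.6% = 396
  Grade 9: 4,600 × 25.7% = 1182.2
Estimated total = 4228.2 → 4,200.

4,200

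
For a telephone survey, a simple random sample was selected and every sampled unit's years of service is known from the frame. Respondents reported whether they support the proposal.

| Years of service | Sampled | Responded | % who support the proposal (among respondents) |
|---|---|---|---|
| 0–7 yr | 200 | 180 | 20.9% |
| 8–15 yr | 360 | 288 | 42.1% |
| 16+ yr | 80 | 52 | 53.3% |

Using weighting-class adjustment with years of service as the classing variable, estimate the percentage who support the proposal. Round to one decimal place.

36.9%

Class response rates: 0–7 yr 180/200 = 90%, 8–15 yr 288/360 = 80%, 16+ yr 52/80 = 65%.
Weighting each respondent by the inverse class response rate inflates each class back to its sampled size, so the class weight is n_sampled:
  0–7 yr: 200 × 20.9 = 4180
  8–15 yr: 360 × 42.1 = 15,156
  16+ yr: 80 × 53.3 = 4264
Adjusted estimate = 23,600 / 640 = 36.875 → 36.9%.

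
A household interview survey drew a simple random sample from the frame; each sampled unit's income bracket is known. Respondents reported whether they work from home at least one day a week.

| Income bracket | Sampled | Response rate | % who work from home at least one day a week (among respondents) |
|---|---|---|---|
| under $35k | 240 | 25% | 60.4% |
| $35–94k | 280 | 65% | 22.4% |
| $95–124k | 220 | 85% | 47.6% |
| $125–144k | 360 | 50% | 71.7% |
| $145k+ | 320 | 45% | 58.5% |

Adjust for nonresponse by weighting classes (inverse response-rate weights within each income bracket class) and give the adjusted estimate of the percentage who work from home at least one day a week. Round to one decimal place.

Weighting each respondent by the inverse class response rate inflates each class back to its sampled size, so the class weight is n_sampled:
  under $35k: 240 × 60.4 = 14,496
  $35–94k: 280 × 22.4 = 6272
  $95–124k: 220 × 47.6 = 10,472
  $125–144k: 360 × 71.7 = 25,812
  $145k+: 320 × 58.5 = 18,720
Adjusted estimate = 75,772 / 1,420 = 53.3606 → 53.4%.

53.4%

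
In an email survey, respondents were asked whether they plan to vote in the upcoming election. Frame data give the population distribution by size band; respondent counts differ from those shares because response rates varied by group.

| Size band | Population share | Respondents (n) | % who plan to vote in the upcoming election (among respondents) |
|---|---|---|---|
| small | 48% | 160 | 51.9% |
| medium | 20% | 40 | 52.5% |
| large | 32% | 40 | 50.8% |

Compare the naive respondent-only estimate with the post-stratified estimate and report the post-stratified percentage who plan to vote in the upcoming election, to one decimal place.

51.7%

Unadjusted (pooled respondent) estimate weights by respondent counts:
  (160/240)×51.9 + (40/240)×52.5 + (40/240)×50.8 = 51.8167%
Post-stratifying to population shares instead:
  0.48×51.9 + 0.2×52.5 + 0.32×50.8 = 51.668%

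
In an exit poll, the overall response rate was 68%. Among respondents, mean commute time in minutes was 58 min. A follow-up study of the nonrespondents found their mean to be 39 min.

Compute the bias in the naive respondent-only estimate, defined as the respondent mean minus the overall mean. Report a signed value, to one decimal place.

+6.1

Nonresponse fraction = 1 − 0.68 = 0.32.
Bias = (nonresponse fraction) × (respondent mean − nonrespondent mean)
     = 0.32 × (58 − 39) = 0.32 × 19 = 6.08.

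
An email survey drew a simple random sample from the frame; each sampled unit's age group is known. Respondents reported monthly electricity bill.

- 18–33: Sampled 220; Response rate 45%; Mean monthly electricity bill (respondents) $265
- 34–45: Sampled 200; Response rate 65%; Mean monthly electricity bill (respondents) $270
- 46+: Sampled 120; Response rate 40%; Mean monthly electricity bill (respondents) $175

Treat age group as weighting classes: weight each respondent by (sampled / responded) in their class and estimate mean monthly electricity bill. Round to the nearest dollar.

With weight = n_sampled/n_responded per class, the weighted class total is n_sampled:
  18–33: 220 × 265 = 58,300
  34–45: 200 × 270 = 54,000
  46+: 120 × 175 = 21,000
Adjusted estimate = 133,300 / 540 = 246.852 → $247.

$247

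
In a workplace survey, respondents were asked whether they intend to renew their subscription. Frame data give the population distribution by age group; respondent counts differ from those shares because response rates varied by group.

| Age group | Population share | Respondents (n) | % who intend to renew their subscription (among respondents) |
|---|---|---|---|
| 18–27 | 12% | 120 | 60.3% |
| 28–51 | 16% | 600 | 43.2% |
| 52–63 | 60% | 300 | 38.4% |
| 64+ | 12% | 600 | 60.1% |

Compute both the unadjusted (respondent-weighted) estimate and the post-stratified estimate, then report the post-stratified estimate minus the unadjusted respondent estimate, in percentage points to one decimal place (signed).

-5.4 percentage points

Unadjusted (pooled respondent) estimate weights by respondent counts:
  (120/1620)×60.3 + (600/1620)×43.2 + (300/1620)×38.4 + (600/1620)×60.1 = 49.837%
Post-stratifying to population shares instead:
  0.12×60.3 + 0.16×43.2 + 0.6×38.4 + 0.12×60.1 = 44.4%
Difference = 44.4 − 49.837 = -5.437 pp.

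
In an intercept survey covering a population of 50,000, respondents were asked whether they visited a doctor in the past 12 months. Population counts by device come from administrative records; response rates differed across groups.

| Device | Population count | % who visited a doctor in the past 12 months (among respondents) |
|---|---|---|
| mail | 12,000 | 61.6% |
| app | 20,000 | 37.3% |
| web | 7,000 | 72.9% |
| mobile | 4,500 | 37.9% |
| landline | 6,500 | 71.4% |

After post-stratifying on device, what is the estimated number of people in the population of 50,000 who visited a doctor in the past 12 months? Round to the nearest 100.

Each cell contributes its population count × the respondent rate:
  mail: 12,000 × 61.6% = 7392
  app: 20,000 × 37.3% = 7460
  web: 7,000 × 72.9% = 5103
  mobile: 4,500 × 37.9% = 1705.5
  landline: 6,500 × 71.4% = 4641
Estimated total = 26301.5 → 26,300.

26,300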